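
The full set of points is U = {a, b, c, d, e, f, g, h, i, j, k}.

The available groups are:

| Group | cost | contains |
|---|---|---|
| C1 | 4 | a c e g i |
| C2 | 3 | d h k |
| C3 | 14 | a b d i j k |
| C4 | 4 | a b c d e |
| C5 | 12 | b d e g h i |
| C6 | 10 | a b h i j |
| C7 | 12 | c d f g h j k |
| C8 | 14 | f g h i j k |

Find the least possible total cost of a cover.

18

C4, C8 together cover every point (C4 ∪ C8 = {a, b, c, d, e, f, g, h, i, j, k}); total cost 4 + 14 = 18.
The greedy pick C1, C2, C4, C7 costs 23; no covering selection beats 18.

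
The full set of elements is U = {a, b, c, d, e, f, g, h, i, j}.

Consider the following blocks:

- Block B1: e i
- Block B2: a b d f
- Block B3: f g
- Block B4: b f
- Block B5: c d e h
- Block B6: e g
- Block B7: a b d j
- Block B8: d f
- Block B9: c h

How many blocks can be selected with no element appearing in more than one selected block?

B1, B3, B7, B9 are pairwise disjoint (B1={e,i}; B3={f,g}; B7={a,b,d,j}; B9={c,h}).
Every remaining block overlaps one of these, and no 5 of the listed blocks are pairwise disjoint, so 4 is the maximum.

4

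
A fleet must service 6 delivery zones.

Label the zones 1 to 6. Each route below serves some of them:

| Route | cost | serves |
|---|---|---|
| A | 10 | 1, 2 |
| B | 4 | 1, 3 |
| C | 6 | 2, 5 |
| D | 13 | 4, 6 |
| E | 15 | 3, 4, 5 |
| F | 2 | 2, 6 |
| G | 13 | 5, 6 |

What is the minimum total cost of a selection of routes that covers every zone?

B, E, F together cover every zone (B ∪ E ∪ F = {1, 2, 3, 4, 5, 6}); total cost 4 + 15 + 2 = 21.
The greedy pick F, B, C, D costs 25; no covering selection beats 21.

21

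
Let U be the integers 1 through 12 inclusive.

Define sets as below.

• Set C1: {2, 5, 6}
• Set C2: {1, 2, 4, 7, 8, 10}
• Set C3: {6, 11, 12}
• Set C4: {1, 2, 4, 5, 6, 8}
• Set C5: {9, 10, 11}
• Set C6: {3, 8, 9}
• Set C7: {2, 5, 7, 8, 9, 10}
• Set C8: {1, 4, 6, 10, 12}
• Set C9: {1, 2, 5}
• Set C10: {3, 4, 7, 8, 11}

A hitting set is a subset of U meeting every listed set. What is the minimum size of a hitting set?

4

The 4 elements {4, 5, 9, 11} hit every set.
No choice of 3 elements meets every set, so 4 is the minimum.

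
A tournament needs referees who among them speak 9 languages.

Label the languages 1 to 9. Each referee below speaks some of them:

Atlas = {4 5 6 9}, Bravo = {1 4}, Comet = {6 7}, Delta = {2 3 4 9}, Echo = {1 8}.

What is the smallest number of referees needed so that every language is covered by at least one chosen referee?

Take {Atlas, Comet, Delta, Echo}. Their union is {1, 2, 3, 4, 5, 6, 7, 8, 9}, which is all 9 languages.
Only Delta contains 2, so Delta is forced; the remaining 5 languages need at least 3 more referees (each remaining referee adds at most 2) — so at least 4 referees are needed, and 4 is optimal.

4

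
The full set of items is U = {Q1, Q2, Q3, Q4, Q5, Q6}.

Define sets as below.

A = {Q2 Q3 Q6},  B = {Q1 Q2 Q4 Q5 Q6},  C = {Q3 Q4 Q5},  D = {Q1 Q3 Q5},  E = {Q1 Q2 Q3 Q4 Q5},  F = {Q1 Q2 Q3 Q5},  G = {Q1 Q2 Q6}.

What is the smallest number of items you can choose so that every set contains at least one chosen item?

Take H = {Q3, Q6}. Each listed set contains at least one of these, so H is a hitting set of size 2.
The sets C, G are pairwise disjoint, so any hitting set needs a separate item for each — at least 2. Hence 2 is optimal.

2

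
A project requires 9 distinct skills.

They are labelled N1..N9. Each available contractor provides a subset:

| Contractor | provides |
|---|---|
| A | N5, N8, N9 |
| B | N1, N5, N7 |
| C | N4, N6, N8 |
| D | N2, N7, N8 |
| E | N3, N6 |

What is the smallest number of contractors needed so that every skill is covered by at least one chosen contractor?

5

Take {A, B, C, D, E}. Their union is {N1, N2, N3, N4, N5, N6, N7, N8, N9}, which is all 9 skills.
No 4 of the 5 contractors cover everything (all 5 combinations miss at least one skill), so 5 is optimal.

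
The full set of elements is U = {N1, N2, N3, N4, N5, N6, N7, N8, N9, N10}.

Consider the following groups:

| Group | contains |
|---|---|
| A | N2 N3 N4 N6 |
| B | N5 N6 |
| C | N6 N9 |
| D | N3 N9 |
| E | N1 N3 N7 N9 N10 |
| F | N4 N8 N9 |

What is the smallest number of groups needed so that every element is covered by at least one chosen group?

4

Take {A, B, E, F}. Their union is {N1, N2, N3, N4, N5, N6, N7, N8, N9, N10}, which is all 10 elements.
No 3 of the 6 groups cover everything (all 20 combinations miss at least one element), so 4 is optimal.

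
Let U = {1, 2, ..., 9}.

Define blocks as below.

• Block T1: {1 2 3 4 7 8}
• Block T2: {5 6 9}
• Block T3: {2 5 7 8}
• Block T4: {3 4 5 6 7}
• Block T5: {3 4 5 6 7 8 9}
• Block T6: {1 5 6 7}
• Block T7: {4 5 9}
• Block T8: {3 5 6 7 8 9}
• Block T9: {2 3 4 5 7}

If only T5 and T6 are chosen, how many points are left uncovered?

1

Union of T5, T6 = {1, 3, 4, 5, 6, 7, 8, 9}.
Not covered: 2 — 1 point.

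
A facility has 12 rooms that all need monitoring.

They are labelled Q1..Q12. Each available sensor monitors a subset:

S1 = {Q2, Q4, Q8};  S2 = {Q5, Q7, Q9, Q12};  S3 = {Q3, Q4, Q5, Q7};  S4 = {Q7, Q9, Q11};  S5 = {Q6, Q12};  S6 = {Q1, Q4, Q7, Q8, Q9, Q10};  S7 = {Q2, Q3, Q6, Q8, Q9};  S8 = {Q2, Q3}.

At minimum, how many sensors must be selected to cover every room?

4

Take {S2, S4, S6, S7}. Their union is {Q1, Q2, Q3, Q4, Q5, Q6, Q7, Q8, Q9, Q10, Q11, Q12}, which is all 12 rooms.
Only S4 contains Q11, so S4 is forced; the remaining 9 rooms need at least 3 more sensors (each remaining sensor adds at most 4) — so at least 4 sensors are needed, and 4 is optimal.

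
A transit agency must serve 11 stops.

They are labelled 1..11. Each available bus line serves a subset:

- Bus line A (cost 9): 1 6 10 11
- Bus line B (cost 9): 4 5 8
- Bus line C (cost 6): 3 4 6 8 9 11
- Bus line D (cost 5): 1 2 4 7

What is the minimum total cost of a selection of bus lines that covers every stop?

A, B, C, D together cover every stop (A ∪ B ∪ C ∪ D = {1, 2, 3, 4, 5, 6, 7, 8, 9, 10, 11}); total cost 9 + 9 + 6 + 5 = 29.
No covering selection has total cost below 29.

29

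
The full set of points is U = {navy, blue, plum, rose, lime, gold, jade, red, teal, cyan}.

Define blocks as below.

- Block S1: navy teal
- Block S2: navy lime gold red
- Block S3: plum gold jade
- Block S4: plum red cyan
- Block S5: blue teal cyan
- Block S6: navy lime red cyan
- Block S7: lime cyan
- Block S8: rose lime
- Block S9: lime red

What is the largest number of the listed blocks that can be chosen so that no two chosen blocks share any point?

S1, S3, S7 are pairwise disjoint (S1={navy,teal}; S3={plum,gold,jade}; S7={lime,cyan}).
Every remaining block overlaps one of these, and no 4 of the listed blocks are pairwise disjoint, so 3 is the maximum.

3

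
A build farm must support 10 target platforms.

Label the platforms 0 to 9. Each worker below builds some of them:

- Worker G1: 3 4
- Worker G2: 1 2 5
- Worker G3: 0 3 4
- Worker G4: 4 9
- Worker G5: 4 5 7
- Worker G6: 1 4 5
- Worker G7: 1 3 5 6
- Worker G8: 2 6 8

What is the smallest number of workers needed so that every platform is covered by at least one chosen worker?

Take {G3, G4, G5, G6, G8}. Their union is {0, 1, 2, 3, 4, 5, 6, 7, 8, 9}, which is all 10 platforms.
No 4 of the 8 workers cover everything (all 70 combinations miss at least one platform), so 5 is optimal.

5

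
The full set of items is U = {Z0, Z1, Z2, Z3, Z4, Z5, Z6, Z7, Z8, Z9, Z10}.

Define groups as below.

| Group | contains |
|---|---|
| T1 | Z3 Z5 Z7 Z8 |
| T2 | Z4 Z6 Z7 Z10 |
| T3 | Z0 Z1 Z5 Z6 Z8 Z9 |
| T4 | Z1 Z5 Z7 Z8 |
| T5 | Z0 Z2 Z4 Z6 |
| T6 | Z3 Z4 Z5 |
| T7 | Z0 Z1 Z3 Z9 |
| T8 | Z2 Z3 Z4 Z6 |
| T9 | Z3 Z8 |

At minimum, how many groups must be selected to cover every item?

Take {T2, T3, T8}. Their union is {Z0, Z1, Z2, Z3, Z4, Z5, Z6, Z7, Z8, Z9, Z10}, which is all 11 items.
Only T2 contains Z10, so T2 is forced; the remaining 7 items need at least 2 more groups (each remaining group adds at most 5) — so at least 3 groups are needed, and 3 is optimal.

3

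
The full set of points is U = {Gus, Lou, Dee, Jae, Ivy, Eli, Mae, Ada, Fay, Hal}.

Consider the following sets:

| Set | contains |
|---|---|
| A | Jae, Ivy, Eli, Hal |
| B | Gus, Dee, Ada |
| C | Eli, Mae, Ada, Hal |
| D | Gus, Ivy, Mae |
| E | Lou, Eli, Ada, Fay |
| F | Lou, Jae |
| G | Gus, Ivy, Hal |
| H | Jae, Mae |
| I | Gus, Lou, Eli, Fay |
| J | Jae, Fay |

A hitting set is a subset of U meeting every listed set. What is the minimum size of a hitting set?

3

Take T = {Gus, Jae, Eli}. Each listed set contains at least one of these, so T is a hitting set of size 3.
The sets E, G, H are pairwise disjoint, so any hitting set needs a separate point for each — at least 3. Hence 3 is optimal.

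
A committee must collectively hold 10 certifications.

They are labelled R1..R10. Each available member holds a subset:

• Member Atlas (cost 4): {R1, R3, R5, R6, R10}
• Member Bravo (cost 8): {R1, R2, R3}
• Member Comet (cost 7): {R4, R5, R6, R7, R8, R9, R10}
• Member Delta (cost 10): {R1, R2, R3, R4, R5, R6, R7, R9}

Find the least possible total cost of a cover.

Bravo, Comet together cover every certification (Bravo ∪ Comet = {R1, R2, R3, R4, R5, R6, R7, R8, R9, R10}); total cost 8 + 7 = 15.
The greedy pick Atlas, Comet, Bravo costs 19; no covering selection beats 15.

15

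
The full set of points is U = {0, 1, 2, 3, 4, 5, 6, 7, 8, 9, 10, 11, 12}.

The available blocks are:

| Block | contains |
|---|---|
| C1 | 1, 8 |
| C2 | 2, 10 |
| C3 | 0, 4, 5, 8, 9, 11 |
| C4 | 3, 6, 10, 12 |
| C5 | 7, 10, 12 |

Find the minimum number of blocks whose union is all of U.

5

C1, C2, C3, C4, and C5 cover everything between them: the union {0, 1, 2, 3, 4, 5, 6, 7, 8, 9, 10, 11, 12} is all of U.
No 4 of the 5 blocks cover everything (all 5 combinations miss at least one point), so 5 is optimal.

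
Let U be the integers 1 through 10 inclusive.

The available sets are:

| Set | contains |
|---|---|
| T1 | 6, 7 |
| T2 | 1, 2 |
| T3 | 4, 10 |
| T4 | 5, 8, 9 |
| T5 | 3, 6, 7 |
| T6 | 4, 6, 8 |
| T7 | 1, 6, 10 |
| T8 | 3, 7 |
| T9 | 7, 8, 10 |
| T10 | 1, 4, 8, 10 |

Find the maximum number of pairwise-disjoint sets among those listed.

T1, T2, T3, T4 are pairwise disjoint (T1={6,7}; T2={1,2}; T3={4,10}; T4={5,8,9}).
Every remaining set overlaps one of these, and no 5 of the listed sets are pairwise disjoint, so 4 is the maximum.

4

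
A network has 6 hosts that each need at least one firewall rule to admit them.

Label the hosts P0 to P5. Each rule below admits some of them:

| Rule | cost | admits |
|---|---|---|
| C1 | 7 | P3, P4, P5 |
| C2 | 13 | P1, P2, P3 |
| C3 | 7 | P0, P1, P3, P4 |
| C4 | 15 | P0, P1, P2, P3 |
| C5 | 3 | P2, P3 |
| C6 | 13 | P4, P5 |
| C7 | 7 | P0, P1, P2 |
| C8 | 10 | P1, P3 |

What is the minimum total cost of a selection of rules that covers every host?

C1, C7 together cover every host (C1 ∪ C7 = {P0, P1, P2, P3, P4, P5}); total cost 7 + 7 = 14.
The greedy pick C5, C3, C1 costs 17; no covering selection beats 14.

14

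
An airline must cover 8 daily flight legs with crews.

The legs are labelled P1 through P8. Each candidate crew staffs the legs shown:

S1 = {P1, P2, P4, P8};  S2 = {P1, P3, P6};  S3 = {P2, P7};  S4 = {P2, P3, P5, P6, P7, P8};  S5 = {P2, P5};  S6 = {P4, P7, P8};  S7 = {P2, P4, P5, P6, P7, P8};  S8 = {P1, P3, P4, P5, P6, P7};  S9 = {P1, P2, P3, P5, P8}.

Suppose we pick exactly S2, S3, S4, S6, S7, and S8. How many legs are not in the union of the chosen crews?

0

Union of S2, S3, S4, S6, S7, S8 = {P1, P2, P3, P4, P5, P6, P7, P8} — that's every leg, so 0 are uncovered.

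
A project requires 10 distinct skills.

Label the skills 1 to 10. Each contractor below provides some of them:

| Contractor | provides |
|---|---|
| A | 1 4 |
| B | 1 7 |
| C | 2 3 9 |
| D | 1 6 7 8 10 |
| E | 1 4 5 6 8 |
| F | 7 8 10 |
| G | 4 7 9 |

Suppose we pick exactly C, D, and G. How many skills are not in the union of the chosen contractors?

1

Union of C, D, G = {1, 2, 3, 4, 6, 7, 8, 9, 10}.
Not covered: 5 — 1 skill.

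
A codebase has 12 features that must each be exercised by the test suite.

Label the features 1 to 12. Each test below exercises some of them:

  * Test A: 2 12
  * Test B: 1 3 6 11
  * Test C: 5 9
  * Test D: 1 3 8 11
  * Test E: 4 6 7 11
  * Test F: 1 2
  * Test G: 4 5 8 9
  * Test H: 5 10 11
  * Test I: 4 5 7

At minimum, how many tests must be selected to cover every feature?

A and B and G and H and I together: A ∪ B ∪ G ∪ H ∪ I = {1, 2, 3, 4, 5, 6, 7, 8, 9, 10, 11, 12} — every feature is covered.
No 4 of the 9 tests cover everything (all 126 combinations miss at least one feature), so 5 is optimal.

5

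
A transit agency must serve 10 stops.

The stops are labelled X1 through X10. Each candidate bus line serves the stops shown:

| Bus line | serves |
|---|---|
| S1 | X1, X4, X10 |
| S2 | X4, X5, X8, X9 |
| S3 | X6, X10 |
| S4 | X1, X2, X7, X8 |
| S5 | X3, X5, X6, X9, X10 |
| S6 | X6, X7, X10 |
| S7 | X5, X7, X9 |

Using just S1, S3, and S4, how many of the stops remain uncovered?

3

Union of S1, S3, S4 = {X1, X2, X4, X6, X7, X8, X10}.
Not covered: X3, X5, X9 — 3 stops.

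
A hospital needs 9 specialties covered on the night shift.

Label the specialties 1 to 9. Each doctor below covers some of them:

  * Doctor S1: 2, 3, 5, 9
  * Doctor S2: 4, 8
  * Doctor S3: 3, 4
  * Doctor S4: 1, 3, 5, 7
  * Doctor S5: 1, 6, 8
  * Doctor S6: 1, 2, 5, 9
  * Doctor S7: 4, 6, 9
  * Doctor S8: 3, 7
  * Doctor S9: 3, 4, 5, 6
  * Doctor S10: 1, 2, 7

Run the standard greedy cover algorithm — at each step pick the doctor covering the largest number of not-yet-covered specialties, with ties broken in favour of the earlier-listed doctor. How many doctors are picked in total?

4

Greedy: pick S1 (covers 4 new) → pick S5 (covers 3 new) → pick S2 (covers 1 new) → pick S4 (covers 1 new). Total picks: 4.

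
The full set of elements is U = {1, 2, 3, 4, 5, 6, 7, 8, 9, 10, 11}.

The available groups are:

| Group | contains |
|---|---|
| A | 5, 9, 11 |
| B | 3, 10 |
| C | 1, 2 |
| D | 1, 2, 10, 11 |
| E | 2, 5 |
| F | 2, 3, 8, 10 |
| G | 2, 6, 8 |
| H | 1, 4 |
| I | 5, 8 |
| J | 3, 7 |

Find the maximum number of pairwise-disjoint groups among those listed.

4

A, G, H, J are pairwise disjoint (A={5,9,11}; G={2,6,8}; H={1,4}; J={3,7}).
Every remaining group overlaps one of these, and no 5 of the listed groups are pairwise disjoint, so 4 is the maximum.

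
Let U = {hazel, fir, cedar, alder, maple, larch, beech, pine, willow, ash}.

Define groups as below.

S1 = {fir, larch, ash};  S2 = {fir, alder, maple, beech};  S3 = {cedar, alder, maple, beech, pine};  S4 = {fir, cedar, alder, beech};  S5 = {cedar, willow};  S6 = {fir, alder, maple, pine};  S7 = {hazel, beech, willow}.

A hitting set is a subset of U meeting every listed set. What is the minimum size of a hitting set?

The 3 points {fir, maple, willow} hit every group.
No choice of 2 points meets every group, so 3 is the minimum.

3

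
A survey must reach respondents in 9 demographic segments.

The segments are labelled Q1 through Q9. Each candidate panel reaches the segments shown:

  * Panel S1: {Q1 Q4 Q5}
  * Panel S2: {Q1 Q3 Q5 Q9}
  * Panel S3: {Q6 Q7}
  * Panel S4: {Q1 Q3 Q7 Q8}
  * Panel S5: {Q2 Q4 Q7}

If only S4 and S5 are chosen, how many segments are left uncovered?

Union of S4, S5 = {Q1, Q2, Q3, Q4, Q7, Q8}.
Not covered: Q5, Q6, Q9 — 3 segments.

3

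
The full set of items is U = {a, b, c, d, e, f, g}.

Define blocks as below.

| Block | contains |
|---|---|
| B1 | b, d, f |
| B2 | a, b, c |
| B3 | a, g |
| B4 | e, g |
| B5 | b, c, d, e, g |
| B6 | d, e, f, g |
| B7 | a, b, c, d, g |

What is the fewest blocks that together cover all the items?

B6 and B7 cover everything between them: the union {a, b, c, d, e, f, g} is all of U.
No single block has all 7 items (the largest, B5, has 5), so 2 is optimal.

2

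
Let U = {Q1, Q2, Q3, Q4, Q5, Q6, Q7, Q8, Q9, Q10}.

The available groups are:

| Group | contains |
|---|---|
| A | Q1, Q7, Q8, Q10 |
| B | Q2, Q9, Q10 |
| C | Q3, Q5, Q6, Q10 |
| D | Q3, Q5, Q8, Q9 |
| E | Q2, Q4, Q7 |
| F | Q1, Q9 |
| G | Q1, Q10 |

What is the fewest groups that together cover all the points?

4

A and C and E and F together: A ∪ C ∪ E ∪ F = {Q1, Q2, Q3, Q4, Q5, Q6, Q7, Q8, Q9, Q10} — every point is covered.
No 3 of the 7 groups cover everything (all 35 combinations miss at least one point), so 4 is optimal.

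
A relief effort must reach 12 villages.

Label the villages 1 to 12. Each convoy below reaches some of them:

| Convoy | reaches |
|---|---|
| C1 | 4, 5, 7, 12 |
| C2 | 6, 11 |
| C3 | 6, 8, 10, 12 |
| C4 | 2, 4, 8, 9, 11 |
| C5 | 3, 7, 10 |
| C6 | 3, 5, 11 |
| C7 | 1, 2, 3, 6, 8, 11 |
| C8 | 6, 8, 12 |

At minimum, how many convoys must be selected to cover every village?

Take {C1, C3, C4, C7}. Their union is {1, 2, 3, 4, 5, 6, 7, 8, 9, 10, 11, 12}, which is all 12 villages.
Only C4 contains 9, so C4 is forced; the remaining 7 villages need at least 3 more convoys (each remaining convoy adds at most 3) — so at least 4 convoys are needed, and 4 is optimal.

4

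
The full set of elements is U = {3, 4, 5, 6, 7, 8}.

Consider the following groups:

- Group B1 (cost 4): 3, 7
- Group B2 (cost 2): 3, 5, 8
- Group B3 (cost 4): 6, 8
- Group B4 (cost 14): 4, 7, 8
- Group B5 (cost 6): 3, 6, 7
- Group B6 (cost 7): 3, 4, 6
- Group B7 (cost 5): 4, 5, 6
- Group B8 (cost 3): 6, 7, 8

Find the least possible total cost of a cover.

B2, B7, B8 together cover every element (B2 ∪ B7 ∪ B8 = {3, 4, 5, 6, 7, 8}); total cost 2 + 5 + 3 = 10.
No covering selection has total cost below 10.

10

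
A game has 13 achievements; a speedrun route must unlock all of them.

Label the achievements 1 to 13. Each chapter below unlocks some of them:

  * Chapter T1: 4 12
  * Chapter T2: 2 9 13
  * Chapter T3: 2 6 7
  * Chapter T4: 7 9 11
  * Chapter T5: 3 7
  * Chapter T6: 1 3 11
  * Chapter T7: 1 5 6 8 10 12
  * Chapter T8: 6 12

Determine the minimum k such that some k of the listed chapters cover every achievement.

Take {T1, T2, T5, T6, T7}. Their union is {1, 2, 3, 4, 5, 6, 7, 8, 9, 10, 11, 12, 13}, which is all 13 achievements.
No 4 of the 8 chapters cover everything (all 70 combinations miss at least one achievement), so 5 is optimal.

5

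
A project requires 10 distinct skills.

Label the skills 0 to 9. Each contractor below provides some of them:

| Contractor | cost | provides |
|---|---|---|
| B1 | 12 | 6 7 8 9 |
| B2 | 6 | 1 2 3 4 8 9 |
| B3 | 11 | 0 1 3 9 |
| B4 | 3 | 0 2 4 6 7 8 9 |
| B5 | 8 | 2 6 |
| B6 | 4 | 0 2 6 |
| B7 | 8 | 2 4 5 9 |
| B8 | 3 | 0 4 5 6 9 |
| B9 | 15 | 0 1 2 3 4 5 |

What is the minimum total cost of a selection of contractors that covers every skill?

B2, B4, B8 together cover every skill (B2 ∪ B4 ∪ B8 = {0, 1, 2, 3, 4, 5, 6, 7, 8, 9}); total cost 6 + 3 + 3 = 12.
No covering selection has total cost below 12.

12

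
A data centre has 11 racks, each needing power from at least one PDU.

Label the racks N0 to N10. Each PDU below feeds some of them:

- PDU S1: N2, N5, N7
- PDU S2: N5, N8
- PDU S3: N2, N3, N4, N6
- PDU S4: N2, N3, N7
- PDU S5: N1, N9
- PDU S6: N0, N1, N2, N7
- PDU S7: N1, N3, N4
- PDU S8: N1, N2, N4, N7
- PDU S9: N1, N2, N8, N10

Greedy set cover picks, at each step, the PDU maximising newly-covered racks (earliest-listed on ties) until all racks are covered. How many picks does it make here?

5

Greedy: pick S3 (covers 4 new) → pick S6 (covers 3 new) → pick S2 (covers 2 new) → pick S5 (covers 1 new) → pick S9 (covers 1 new). Total picks: 5.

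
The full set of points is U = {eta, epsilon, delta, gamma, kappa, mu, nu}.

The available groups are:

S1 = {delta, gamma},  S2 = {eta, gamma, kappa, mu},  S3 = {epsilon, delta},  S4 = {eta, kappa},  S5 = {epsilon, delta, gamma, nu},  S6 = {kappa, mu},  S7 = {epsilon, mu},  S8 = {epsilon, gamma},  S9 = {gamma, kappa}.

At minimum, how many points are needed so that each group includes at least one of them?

3

Take H = {epsilon, delta, kappa}. Each listed group contains at least one of these, so H is a hitting set of size 3.
The groups S1, S4, S7 are pairwise disjoint, so any hitting set needs a separate point for each — at least 3. Hence 3 is optimal.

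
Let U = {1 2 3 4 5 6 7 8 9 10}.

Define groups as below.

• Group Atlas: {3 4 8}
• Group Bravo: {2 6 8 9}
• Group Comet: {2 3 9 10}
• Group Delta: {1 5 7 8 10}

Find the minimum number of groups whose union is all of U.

3

Take {Atlas, Bravo, Delta}. Their union is {1, 2, 3, 4, 5, 6, 7, 8, 9, 10}, which is all 10 items.
Only Delta contains 1, so Delta is forced; the remaining 5 items need at least 2 more groups (each remaining group adds at most 3) — so at least 3 groups are needed, and 3 is optimal.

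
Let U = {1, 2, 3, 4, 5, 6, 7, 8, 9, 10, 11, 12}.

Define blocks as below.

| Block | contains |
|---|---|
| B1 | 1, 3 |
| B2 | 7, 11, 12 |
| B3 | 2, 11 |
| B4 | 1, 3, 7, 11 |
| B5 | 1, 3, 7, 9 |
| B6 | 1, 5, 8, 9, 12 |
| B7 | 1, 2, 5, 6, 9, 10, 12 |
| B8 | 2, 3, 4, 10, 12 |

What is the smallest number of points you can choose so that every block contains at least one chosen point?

Take H = {3, 5, 11}. Each listed block contains at least one of these, so H is a hitting set of size 3.
No choice of 2 points meets every block, so 3 is the minimum.

3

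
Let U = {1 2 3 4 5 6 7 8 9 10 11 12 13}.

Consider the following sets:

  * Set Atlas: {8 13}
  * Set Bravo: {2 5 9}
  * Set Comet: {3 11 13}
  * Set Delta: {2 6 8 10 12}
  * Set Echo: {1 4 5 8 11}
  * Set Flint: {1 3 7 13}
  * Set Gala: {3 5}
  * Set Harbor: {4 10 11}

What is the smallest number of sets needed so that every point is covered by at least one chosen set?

Take {Bravo, Delta, Echo, Flint}. Their union is {1, 2, 3, 4, 5, 6, 7, 8, 9, 10, 11, 12, 13}, which is all 13 points.
Only Bravo contains 9, so Bravo is forced; the remaining 10 points need at least 3 more sets (each remaining set adds at most 4) — so at least 4 sets are needed, and 4 is optimal.

4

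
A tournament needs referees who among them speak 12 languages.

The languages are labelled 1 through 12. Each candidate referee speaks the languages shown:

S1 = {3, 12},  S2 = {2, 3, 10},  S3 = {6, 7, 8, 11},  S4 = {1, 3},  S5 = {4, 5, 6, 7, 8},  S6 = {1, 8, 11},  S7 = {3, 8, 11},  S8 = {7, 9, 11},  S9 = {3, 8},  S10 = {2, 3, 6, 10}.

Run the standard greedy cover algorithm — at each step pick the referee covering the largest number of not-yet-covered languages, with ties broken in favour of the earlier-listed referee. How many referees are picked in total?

5

Greedy: pick S5 (covers 5 new) → pick S2 (covers 3 new) → pick S6 (covers 2 new) → pick S1 (covers 1 new) → pick S8 (covers 1 new). Total picks: 5.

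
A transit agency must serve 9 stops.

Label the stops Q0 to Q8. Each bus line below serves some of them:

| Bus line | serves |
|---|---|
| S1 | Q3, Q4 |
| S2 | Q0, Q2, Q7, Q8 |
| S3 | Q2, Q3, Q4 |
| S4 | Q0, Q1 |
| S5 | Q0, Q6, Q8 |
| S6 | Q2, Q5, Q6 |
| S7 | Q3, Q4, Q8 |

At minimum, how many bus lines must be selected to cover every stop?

Take {S1, S2, S4, S6}. Their union is {Q0, Q1, Q2, Q3, Q4, Q5, Q6, Q7, Q8}, which is all 9 stops.
Only S4 contains Q1, so S4 is forced; the remaining 7 stops need at least 3 more bus lines (each remaining bus line adds at most 3) — so at least 4 bus lines are needed, and 4 is optimal.

4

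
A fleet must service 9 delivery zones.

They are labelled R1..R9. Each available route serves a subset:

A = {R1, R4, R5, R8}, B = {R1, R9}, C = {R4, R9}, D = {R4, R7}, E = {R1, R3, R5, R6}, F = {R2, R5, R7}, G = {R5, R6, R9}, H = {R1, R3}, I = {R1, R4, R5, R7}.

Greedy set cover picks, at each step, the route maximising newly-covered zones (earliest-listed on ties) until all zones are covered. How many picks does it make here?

4

Greedy: pick A (covers 4 new) → pick E (covers 2 new) → pick F (covers 2 new) → pick B (covers 1 new). Total picks: 4.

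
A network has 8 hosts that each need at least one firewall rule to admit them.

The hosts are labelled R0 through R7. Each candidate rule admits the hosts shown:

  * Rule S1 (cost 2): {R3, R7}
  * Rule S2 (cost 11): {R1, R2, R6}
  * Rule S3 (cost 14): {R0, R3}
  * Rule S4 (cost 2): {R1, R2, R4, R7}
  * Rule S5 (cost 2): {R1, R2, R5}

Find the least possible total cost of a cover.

29

S2, S3, S4, S5 together cover every host (S2 ∪ S3 ∪ S4 ∪ S5 = {R0, R1, R2, R3, R4, R5, R6, R7}); total cost 11 + 14 + 2 + 2 = 29.
The greedy pick S4, S1, S5, S2, S3 costs 31; no covering selection beats 29.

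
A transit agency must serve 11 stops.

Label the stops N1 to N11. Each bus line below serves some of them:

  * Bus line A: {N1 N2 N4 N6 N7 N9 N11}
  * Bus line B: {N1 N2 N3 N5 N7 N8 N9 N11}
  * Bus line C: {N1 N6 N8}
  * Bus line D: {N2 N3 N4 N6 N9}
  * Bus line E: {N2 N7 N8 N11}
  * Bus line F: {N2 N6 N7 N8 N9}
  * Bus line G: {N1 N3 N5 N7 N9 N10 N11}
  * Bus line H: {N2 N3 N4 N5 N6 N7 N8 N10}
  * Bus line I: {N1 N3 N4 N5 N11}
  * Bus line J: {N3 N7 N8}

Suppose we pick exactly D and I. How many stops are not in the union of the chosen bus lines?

Union of D, I = {N1, N2, N3, N4, N5, N6, N9, N11}.
Not covered: N7, N8, N10 — 3 stops.

3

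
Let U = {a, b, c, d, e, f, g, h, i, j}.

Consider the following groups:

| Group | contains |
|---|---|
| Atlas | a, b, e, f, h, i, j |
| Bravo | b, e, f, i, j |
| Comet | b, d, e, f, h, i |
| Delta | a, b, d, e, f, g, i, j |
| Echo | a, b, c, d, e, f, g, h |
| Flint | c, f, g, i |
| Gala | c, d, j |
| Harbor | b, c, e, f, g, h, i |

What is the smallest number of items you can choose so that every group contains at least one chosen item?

2

Take T = {d, f}. Each listed group contains at least one of these, so T is a hitting set of size 2.
No single item lies in every group, so at least 2 are needed and 2 is optimal.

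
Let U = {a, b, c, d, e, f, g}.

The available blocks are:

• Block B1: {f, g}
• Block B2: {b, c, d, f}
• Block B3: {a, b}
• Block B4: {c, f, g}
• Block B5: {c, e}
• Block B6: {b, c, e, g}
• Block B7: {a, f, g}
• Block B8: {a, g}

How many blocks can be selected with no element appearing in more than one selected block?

3

B1, B3, B5 are pairwise disjoint (B1={f,g}; B3={a,b}; B5={c,e}).
Every remaining block overlaps one of these, and no 4 of the listed blocks are pairwise disjoint, so 3 is the maximum.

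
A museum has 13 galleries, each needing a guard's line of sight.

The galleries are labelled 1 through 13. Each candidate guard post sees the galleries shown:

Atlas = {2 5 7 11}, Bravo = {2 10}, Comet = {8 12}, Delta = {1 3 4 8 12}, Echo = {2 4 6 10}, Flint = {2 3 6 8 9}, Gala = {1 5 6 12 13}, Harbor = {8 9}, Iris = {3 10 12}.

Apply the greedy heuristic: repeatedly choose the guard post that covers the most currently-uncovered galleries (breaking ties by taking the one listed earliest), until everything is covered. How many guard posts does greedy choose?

5

Greedy: pick Delta (covers 5 new) → pick Atlas (covers 4 new) → pick Echo (covers 2 new) → pick Flint (covers 1 new) → pick Gala (covers 1 new). Total picks: 5.
(The true minimum cover uses only 4 guard posts, so greedy is not optimal here.)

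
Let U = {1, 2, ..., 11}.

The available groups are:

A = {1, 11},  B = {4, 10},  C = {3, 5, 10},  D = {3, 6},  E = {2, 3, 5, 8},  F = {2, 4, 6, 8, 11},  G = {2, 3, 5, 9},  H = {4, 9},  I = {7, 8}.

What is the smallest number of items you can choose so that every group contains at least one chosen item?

T = {1, 3, 4, 7} meets every group (each contains at least one member of T), and |T| = 4.
The groups A, B, G, I are pairwise disjoint, so any hitting set needs a separate item for each — at least 4. Hence 4 is optimal.

4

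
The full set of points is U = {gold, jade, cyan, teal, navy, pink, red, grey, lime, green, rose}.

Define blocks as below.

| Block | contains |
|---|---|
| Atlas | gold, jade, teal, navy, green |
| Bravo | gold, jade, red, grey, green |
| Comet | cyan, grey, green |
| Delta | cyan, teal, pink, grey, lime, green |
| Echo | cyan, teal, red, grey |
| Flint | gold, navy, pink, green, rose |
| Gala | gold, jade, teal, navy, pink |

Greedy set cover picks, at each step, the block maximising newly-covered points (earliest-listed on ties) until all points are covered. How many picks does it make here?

4

Greedy: pick Delta (covers 6 new) → pick Atlas (covers 3 new) → pick Bravo (covers 1 new) → pick Flint (covers 1 new). Total picks: 4.
(The true minimum cover uses only 3 blocks, so greedy is not optimal here.)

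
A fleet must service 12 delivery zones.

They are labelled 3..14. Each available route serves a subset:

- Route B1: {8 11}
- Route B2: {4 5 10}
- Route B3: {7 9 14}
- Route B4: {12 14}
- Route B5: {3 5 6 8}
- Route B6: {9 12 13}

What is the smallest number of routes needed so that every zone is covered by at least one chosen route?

Take {B1, B2, B3, B5, B6}. Their union is {3, 4, 5, 6, 7, 8, 9, 10, 11, 12, 13, 14}, which is all 12 zones.
Only B1 contains 11, so B1 is forced; the remaining 10 zones need at least 4 more routes (each remaining route adds at most 3) — so at least 5 routes are needed, and 5 is optimal.

5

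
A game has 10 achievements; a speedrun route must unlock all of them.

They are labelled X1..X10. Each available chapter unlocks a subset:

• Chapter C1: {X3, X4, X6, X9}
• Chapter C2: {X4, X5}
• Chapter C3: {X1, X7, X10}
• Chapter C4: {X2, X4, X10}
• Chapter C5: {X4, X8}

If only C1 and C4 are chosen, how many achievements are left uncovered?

Union of C1, C4 = {X2, X3, X4, X6, X9, X10}.
Not covered: X1, X5, X7, X8 — 4 achievements.

4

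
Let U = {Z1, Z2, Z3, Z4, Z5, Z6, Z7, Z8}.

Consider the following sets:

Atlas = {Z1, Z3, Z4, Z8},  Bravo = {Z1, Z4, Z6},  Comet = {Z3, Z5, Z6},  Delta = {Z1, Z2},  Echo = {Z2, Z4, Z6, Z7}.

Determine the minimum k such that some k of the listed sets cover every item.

3

Take {Atlas, Comet, Echo}. Their union is {Z1, Z2, Z3, Z4, Z5, Z6, Z7, Z8}, which is all 8 items.
Only Comet contains Z5, so Comet is forced; the remaining 5 items need at least 2 more sets (each remaining set adds at most 3) — so at least 3 sets are needed, and 3 is optimal.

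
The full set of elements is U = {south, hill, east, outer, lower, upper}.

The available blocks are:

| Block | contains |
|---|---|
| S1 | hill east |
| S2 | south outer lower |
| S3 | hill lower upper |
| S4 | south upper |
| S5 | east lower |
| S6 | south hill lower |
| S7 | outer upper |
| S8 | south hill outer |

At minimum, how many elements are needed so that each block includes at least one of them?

Take H = {south, east, upper}. Each listed block contains at least one of these, so H is a hitting set of size 3.
No choice of 2 elements meets every block, so 3 is the minimum.

3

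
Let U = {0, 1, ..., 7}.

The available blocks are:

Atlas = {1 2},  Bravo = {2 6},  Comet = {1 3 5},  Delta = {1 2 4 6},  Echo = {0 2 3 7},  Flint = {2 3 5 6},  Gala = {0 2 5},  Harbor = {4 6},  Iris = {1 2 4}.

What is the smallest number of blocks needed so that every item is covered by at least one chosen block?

Delta and Echo and Flint together: Delta ∪ Echo ∪ Flint = {0, 1, 2, 3, 4, 5, 6, 7} — every item is covered.
Only Echo contains 7, so Echo is forced; the remaining 4 items need at least 2 more blocks (each remaining block adds at most 3) — so at least 3 blocks are needed, and 3 is optimal.

3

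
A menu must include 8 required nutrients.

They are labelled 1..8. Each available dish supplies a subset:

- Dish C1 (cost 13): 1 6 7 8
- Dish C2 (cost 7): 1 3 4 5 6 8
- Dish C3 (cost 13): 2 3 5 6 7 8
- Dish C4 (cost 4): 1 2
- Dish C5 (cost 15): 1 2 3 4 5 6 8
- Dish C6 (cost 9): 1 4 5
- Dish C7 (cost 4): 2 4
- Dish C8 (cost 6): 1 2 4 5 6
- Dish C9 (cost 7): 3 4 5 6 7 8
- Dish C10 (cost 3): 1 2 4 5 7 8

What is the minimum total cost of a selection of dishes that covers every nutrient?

10

C9, C10 together cover every nutrient (C9 ∪ C10 = {1, 2, 3, 4, 5, 6, 7, 8}); total cost 7 + 3 = 10.
No covering selection has total cost below 10.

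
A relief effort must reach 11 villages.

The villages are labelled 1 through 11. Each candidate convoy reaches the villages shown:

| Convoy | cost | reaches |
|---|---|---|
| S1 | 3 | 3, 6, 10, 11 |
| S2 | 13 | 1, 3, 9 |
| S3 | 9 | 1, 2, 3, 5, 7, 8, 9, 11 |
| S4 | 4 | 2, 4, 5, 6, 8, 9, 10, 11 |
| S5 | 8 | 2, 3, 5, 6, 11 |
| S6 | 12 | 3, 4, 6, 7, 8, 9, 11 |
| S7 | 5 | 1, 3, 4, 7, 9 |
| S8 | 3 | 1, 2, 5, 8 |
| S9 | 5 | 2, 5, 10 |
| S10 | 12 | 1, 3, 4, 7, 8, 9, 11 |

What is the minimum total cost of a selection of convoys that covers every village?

S4, S7 together cover every village (S4 ∪ S7 = {1, 2, 3, 4, 5, 6, 7, 8, 9, 10, 11}); total cost 4 + 5 = 9.
No covering selection has total cost below 9.

9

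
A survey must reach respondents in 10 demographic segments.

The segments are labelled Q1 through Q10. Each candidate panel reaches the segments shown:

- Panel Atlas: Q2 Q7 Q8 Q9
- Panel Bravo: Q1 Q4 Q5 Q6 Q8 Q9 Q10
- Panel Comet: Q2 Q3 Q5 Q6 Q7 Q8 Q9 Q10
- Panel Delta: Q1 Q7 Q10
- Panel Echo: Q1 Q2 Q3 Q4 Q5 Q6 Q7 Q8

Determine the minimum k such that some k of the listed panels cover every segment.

2

Take {Comet, Echo}. Their union is {Q1, Q2, Q3, Q4, Q5, Q6, Q7, Q8, Q9, Q10}, which is all 10 segments.
No single panel has all 10 segments (the largest, Comet, has 8), so 2 is optimal.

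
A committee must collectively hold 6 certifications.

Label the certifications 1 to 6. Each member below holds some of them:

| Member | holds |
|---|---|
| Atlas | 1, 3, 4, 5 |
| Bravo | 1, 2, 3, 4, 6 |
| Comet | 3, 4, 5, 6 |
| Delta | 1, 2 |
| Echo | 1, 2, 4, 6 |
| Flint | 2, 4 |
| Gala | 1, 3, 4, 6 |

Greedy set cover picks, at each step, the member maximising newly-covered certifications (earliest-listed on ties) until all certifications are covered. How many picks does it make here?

2

Greedy: pick Bravo (covers 5 new) → pick Atlas (covers 1 new). Total picks: 2.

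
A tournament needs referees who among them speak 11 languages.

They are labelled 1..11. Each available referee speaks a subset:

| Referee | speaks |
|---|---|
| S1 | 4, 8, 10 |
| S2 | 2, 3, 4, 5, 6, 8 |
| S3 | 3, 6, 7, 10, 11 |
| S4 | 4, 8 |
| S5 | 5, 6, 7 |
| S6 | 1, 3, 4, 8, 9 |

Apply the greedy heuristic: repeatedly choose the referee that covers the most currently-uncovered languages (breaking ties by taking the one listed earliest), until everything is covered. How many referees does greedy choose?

Greedy: pick S2 (covers 6 new) → pick S3 (covers 3 new) → pick S6 (covers 2 new). Total picks: 3.

3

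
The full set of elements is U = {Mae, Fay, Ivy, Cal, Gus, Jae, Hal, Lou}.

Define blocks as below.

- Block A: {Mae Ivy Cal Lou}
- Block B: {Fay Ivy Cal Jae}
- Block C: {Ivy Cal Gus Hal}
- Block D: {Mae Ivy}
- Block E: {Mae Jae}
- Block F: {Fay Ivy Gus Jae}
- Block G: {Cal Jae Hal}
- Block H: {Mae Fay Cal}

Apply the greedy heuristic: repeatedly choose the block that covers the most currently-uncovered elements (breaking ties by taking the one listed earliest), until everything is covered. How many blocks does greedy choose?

Greedy: pick A (covers 4 new) → pick F (covers 3 new) → pick C (covers 1 new). Total picks: 3.

3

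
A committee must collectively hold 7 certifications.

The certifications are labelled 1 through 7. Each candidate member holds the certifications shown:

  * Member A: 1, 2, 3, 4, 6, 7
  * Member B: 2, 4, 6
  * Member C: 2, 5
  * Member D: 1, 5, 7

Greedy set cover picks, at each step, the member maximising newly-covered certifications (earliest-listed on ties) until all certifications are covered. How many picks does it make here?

2

Greedy: pick A (covers 6 new) → pick C (covers 1 new). Total picks: 2.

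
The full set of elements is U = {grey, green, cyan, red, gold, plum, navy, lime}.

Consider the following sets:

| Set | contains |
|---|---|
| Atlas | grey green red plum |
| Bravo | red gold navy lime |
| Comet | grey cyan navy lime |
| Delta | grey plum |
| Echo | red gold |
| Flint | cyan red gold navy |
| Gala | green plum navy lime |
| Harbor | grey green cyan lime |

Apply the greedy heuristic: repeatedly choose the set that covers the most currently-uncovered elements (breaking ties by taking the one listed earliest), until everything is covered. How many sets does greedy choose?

3

Greedy: pick Atlas (covers 4 new) → pick Bravo (covers 3 new) → pick Comet (covers 1 new). Total picks: 3.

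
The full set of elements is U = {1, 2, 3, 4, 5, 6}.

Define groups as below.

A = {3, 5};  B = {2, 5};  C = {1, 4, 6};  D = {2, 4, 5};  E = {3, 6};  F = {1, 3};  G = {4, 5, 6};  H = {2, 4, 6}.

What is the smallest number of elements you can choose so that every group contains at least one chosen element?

Take T = {1, 5, 6}. Each listed group contains at least one of these, so T is a hitting set of size 3.
No choice of 2 elements meets every group, so 3 is the minimum.

3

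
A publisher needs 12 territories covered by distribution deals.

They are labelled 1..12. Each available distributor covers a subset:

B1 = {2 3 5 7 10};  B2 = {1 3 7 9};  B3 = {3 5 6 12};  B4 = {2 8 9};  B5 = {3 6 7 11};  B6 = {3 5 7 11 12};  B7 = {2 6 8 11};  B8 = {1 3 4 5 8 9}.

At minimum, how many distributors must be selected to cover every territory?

4

B1 and B6 and B7 and B8 together: B1 ∪ B6 ∪ B7 ∪ B8 = {1, 2, 3, 4, 5, 6, 7, 8, 9, 10, 11, 12} — every territory is covered.
No 3 of the 8 distributors cover everything (all 56 combinations miss at least one territory), so 4 is optimal.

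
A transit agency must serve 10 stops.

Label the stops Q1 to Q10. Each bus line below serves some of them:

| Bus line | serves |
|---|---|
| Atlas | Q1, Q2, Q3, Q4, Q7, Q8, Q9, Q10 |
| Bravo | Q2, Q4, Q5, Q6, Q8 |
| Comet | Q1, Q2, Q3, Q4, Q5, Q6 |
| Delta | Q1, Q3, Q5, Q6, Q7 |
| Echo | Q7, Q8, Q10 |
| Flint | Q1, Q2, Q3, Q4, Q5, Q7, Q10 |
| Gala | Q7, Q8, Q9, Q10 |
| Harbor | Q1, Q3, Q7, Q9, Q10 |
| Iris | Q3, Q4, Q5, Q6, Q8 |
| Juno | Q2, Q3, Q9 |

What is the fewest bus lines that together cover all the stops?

Atlas and Iris together: Atlas ∪ Iris = {Q1, Q2, Q3, Q4, Q5, Q6, Q7, Q8, Q9, Q10} — every stop is covered.
No single bus line has all 10 stops (the largest, Atlas, has 8), so 2 is optimal.

2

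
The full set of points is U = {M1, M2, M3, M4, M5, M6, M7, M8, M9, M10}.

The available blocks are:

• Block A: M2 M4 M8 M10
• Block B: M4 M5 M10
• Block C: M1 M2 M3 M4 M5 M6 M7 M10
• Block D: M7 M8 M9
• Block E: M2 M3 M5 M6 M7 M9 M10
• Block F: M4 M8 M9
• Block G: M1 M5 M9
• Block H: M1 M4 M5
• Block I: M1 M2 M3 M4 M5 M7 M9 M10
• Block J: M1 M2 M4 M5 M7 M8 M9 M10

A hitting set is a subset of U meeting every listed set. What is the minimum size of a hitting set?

2

The 2 points {M4, M9} hit every block.
The blocks A, G are pairwise disjoint, so any hitting set needs a separate point for each — at least 2. Hence 2 is optimal.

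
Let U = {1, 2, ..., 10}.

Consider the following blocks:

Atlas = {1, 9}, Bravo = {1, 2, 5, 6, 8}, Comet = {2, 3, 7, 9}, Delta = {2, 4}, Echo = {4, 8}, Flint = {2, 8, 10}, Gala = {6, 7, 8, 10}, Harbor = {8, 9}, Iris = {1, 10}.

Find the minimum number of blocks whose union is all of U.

Take {Bravo, Comet, Echo, Gala}. Their union is {1, 2, 3, 4, 5, 6, 7, 8, 9, 10}, which is all 10 points.
No 3 of the 9 blocks cover everything (all 84 combinations miss at least one point), so 4 is optimal.

4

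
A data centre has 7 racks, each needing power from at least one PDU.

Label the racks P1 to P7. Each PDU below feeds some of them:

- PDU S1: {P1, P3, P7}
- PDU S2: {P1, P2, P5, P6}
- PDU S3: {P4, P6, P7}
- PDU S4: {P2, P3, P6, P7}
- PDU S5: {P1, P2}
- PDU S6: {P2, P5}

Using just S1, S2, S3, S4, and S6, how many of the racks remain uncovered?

0

Union of S1, S2, S3, S4, S6 = {P1, P2, P3, P4, P5, P6, P7} — that's every rack, so 0 are uncovered.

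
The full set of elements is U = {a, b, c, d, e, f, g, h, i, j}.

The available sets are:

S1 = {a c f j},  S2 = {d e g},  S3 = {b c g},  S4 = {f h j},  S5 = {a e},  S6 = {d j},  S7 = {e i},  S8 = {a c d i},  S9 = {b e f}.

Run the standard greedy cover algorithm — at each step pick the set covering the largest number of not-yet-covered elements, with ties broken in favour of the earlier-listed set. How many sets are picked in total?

Greedy: pick S1 (covers 4 new) → pick S2 (covers 3 new) → pick S3 (covers 1 new) → pick S4 (covers 1 new) → pick S7 (covers 1 new). Total picks: 5.
(The true minimum cover uses only 4 sets, so greedy is not optimal here.)

5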